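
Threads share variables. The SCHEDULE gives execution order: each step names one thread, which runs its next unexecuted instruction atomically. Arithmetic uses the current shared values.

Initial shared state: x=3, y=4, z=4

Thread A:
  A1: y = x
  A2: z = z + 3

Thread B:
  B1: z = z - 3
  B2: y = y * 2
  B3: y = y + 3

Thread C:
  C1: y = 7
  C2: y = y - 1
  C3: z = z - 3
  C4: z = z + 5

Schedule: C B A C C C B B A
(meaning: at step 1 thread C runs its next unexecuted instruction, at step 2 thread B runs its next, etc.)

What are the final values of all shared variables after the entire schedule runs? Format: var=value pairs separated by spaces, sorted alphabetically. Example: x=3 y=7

Step 1: thread C executes C1 (y = 7). Shared: x=3 y=7 z=4. PCs: A@0 B@0 C@1
Step 2: thread B executes B1 (z = z - 3). Shared: x=3 y=7 z=1. PCs: A@0 B@1 C@1
Step 3: thread A executes A1 (y = x). Shared: x=3 y=3 z=1. PCs: A@1 B@1 C@1
Step 4: thread C executes C2 (y = y - 1). Shared: x=3 y=2 z=1. PCs: A@1 B@1 C@2
Step 5: thread C executes C3 (z = z - 3). Shared: x=3 y=2 z=-2. PCs: A@1 B@1 C@3
Step 6: thread C executes C4 (z = z + 5). Shared: x=3 y=2 z=3. PCs: A@1 B@1 C@4
Step 7: thread B executes B2 (y = y * 2). Shared: x=3 y=4 z=3. PCs: A@1 B@2 C@4
Step 8: thread B executes B3 (y = y + 3). Shared: x=3 y=7 z=3. PCs: A@1 B@3 C@4
Step 9: thread A executes A2 (z = z + 3). Shared: x=3 y=7 z=6. PCs: A@2 B@3 C@4

Answer: x=3 y=7 z=6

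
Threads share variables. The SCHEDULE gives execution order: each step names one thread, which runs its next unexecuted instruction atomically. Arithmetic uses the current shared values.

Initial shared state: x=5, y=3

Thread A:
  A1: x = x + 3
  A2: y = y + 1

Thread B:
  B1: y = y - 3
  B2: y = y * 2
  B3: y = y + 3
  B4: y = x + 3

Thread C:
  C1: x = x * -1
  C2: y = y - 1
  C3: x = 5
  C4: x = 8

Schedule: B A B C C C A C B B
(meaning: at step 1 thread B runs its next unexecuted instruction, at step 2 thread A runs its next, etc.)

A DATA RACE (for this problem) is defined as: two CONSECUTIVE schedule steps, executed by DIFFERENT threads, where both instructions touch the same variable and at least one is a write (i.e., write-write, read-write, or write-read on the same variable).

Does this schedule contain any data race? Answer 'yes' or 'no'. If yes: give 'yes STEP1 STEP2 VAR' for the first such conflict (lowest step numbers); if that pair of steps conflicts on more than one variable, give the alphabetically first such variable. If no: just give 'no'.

Answer: no

Derivation:
Steps 1,2: B(r=y,w=y) vs A(r=x,w=x). No conflict.
Steps 2,3: A(r=x,w=x) vs B(r=y,w=y). No conflict.
Steps 3,4: B(r=y,w=y) vs C(r=x,w=x). No conflict.
Steps 4,5: same thread (C). No race.
Steps 5,6: same thread (C). No race.
Steps 6,7: C(r=-,w=x) vs A(r=y,w=y). No conflict.
Steps 7,8: A(r=y,w=y) vs C(r=-,w=x). No conflict.
Steps 8,9: C(r=-,w=x) vs B(r=y,w=y). No conflict.
Steps 9,10: same thread (B). No race.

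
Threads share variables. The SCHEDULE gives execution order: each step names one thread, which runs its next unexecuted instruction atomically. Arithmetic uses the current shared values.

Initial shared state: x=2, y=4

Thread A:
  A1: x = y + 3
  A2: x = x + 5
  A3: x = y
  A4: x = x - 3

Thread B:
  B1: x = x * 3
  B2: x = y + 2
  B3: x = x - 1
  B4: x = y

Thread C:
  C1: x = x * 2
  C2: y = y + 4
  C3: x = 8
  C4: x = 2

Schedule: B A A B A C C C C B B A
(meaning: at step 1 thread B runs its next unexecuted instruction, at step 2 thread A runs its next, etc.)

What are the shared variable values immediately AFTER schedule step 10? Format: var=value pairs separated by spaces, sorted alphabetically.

Answer: x=1 y=8

Derivation:
Step 1: thread B executes B1 (x = x * 3). Shared: x=6 y=4. PCs: A@0 B@1 C@0
Step 2: thread A executes A1 (x = y + 3). Shared: x=7 y=4. PCs: A@1 B@1 C@0
Step 3: thread A executes A2 (x = x + 5). Shared: x=12 y=4. PCs: A@2 B@1 C@0
Step 4: thread B executes B2 (x = y + 2). Shared: x=6 y=4. PCs: A@2 B@2 C@0
Step 5: thread A executes A3 (x = y). Shared: x=4 y=4. PCs: A@3 B@2 C@0
Step 6: thread C executes C1 (x = x * 2). Shared: x=8 y=4. PCs: A@3 B@2 C@1
Step 7: thread C executes C2 (y = y + 4). Shared: x=8 y=8. PCs: A@3 B@2 C@2
Step 8: thread C executes C3 (x = 8). Shared: x=8 y=8. PCs: A@3 B@2 C@3
Step 9: thread C executes C4 (x = 2). Shared: x=2 y=8. PCs: A@3 B@2 C@4
Step 10: thread B executes B3 (x = x - 1). Shared: x=1 y=8. PCs: A@3 B@3 C@4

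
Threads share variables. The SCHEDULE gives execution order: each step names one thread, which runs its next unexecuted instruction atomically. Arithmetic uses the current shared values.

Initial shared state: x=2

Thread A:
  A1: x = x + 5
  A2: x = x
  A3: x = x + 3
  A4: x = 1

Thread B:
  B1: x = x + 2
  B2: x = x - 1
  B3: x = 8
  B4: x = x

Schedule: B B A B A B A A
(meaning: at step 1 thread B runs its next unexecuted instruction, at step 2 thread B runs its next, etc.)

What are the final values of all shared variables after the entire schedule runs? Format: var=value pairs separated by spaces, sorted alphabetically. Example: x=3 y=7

Answer: x=1

Derivation:
Step 1: thread B executes B1 (x = x + 2). Shared: x=4. PCs: A@0 B@1
Step 2: thread B executes B2 (x = x - 1). Shared: x=3. PCs: A@0 B@2
Step 3: thread A executes A1 (x = x + 5). Shared: x=8. PCs: A@1 B@2
Step 4: thread B executes B3 (x = 8). Shared: x=8. PCs: A@1 B@3
Step 5: thread A executes A2 (x = x). Shared: x=8. PCs: A@2 B@3
Step 6: thread B executes B4 (x = x). Shared: x=8. PCs: A@2 B@4
Step 7: thread A executes A3 (x = x + 3). Shared: x=11. PCs: A@3 B@4
Step 8: thread A executes A4 (x = 1). Shared: x=1. PCs: A@4 B@4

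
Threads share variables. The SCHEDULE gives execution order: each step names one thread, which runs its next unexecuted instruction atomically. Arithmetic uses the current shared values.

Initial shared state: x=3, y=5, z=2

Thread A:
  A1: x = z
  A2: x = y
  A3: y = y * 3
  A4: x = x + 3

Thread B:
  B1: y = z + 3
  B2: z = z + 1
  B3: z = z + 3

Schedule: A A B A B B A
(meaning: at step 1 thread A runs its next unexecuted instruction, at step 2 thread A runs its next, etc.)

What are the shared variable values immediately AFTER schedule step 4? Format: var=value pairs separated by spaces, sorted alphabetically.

Answer: x=5 y=15 z=2

Derivation:
Step 1: thread A executes A1 (x = z). Shared: x=2 y=5 z=2. PCs: A@1 B@0
Step 2: thread A executes A2 (x = y). Shared: x=5 y=5 z=2. PCs: A@2 B@0
Step 3: thread B executes B1 (y = z + 3). Shared: x=5 y=5 z=2. PCs: A@2 B@1
Step 4: thread A executes A3 (y = y * 3). Shared: x=5 y=15 z=2. PCs: A@3 B@1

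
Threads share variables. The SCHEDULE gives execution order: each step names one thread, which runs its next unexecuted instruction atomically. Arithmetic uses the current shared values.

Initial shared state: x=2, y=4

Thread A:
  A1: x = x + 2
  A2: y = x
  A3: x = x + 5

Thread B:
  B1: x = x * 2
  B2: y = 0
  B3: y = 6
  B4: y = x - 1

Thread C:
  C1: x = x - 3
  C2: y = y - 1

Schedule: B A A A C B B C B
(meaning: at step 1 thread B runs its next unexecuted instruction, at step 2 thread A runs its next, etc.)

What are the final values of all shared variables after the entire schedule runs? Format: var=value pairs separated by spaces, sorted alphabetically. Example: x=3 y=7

Step 1: thread B executes B1 (x = x * 2). Shared: x=4 y=4. PCs: A@0 B@1 C@0
Step 2: thread A executes A1 (x = x + 2). Shared: x=6 y=4. PCs: A@1 B@1 C@0
Step 3: thread A executes A2 (y = x). Shared: x=6 y=6. PCs: A@2 B@1 C@0
Step 4: thread A executes A3 (x = x + 5). Shared: x=11 y=6. PCs: A@3 B@1 C@0
Step 5: thread C executes C1 (x = x - 3). Shared: x=8 y=6. PCs: A@3 B@1 C@1
Step 6: thread B executes B2 (y = 0). Shared: x=8 y=0. PCs: A@3 B@2 C@1
Step 7: thread B executes B3 (y = 6). Shared: x=8 y=6. PCs: A@3 B@3 C@1
Step 8: thread C executes C2 (y = y - 1). Shared: x=8 y=5. PCs: A@3 B@3 C@2
Step 9: thread B executes B4 (y = x - 1). Shared: x=8 y=7. PCs: A@3 B@4 C@2

Answer: x=8 y=7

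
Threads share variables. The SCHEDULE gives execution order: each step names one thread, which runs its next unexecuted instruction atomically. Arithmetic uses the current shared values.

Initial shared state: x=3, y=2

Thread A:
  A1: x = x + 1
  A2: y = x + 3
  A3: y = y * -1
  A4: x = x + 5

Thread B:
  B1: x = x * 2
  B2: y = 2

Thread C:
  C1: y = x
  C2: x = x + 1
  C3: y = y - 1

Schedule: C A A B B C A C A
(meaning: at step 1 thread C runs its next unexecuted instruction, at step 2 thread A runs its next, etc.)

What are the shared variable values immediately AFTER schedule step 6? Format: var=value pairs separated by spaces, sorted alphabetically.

Answer: x=9 y=2

Derivation:
Step 1: thread C executes C1 (y = x). Shared: x=3 y=3. PCs: A@0 B@0 C@1
Step 2: thread A executes A1 (x = x + 1). Shared: x=4 y=3. PCs: A@1 B@0 C@1
Step 3: thread A executes A2 (y = x + 3). Shared: x=4 y=7. PCs: A@2 B@0 C@1
Step 4: thread B executes B1 (x = x * 2). Shared: x=8 y=7. PCs: A@2 B@1 C@1
Step 5: thread B executes B2 (y = 2). Shared: x=8 y=2. PCs: A@2 B@2 C@1
Step 6: thread C executes C2 (x = x + 1). Shared: x=9 y=2. PCs: A@2 B@2 C@2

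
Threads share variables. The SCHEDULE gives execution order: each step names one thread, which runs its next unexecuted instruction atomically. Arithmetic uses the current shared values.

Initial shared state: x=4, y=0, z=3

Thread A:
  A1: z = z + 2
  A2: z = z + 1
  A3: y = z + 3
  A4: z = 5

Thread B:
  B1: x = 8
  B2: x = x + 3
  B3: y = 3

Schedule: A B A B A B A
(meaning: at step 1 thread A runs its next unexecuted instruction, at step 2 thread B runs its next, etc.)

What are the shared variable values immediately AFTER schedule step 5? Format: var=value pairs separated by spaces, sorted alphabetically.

Step 1: thread A executes A1 (z = z + 2). Shared: x=4 y=0 z=5. PCs: A@1 B@0
Step 2: thread B executes B1 (x = 8). Shared: x=8 y=0 z=5. PCs: A@1 B@1
Step 3: thread A executes A2 (z = z + 1). Shared: x=8 y=0 z=6. PCs: A@2 B@1
Step 4: thread B executes B2 (x = x + 3). Shared: x=11 y=0 z=6. PCs: A@2 B@2
Step 5: thread A executes A3 (y = z + 3). Shared: x=11 y=9 z=6. PCs: A@3 B@2

Answer: x=11 y=9 z=6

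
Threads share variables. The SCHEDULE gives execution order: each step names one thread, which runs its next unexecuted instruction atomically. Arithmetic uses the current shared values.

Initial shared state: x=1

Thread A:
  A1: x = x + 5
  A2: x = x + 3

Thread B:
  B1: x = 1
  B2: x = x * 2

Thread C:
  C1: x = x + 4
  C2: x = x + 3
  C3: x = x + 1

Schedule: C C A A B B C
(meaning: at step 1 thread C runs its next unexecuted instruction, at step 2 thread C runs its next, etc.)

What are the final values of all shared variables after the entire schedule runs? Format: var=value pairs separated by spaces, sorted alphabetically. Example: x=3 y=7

Step 1: thread C executes C1 (x = x + 4). Shared: x=5. PCs: A@0 B@0 C@1
Step 2: thread C executes C2 (x = x + 3). Shared: x=8. PCs: A@0 B@0 C@2
Step 3: thread A executes A1 (x = x + 5). Shared: x=13. PCs: A@1 B@0 C@2
Step 4: thread A executes A2 (x = x + 3). Shared: x=16. PCs: A@2 B@0 C@2
Step 5: thread B executes B1 (x = 1). Shared: x=1. PCs: A@2 B@1 C@2
Step 6: thread B executes B2 (x = x * 2). Shared: x=2. PCs: A@2 B@2 C@2
Step 7: thread C executes C3 (x = x + 1). Shared: x=3. PCs: A@2 B@2 C@3

Answer: x=3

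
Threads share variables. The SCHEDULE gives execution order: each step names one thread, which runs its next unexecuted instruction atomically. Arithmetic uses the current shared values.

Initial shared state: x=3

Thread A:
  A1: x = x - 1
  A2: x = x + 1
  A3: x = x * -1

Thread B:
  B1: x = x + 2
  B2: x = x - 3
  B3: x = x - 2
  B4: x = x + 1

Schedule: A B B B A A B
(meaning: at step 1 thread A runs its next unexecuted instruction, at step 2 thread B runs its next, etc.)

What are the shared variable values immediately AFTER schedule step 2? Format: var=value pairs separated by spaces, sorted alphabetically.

Answer: x=4

Derivation:
Step 1: thread A executes A1 (x = x - 1). Shared: x=2. PCs: A@1 B@0
Step 2: thread B executes B1 (x = x + 2). Shared: x=4. PCs: A@1 B@1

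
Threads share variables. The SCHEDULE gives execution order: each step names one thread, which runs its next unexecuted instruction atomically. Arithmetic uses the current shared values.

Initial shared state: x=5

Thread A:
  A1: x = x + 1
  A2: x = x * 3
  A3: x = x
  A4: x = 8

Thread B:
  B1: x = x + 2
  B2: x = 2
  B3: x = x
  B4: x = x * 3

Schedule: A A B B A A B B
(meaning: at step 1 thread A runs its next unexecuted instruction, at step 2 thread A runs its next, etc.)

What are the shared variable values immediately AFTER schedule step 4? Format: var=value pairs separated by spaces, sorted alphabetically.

Step 1: thread A executes A1 (x = x + 1). Shared: x=6. PCs: A@1 B@0
Step 2: thread A executes A2 (x = x * 3). Shared: x=18. PCs: A@2 B@0
Step 3: thread B executes B1 (x = x + 2). Shared: x=20. PCs: A@2 B@1
Step 4: thread B executes B2 (x = 2). Shared: x=2. PCs: A@2 B@2

Answer: x=2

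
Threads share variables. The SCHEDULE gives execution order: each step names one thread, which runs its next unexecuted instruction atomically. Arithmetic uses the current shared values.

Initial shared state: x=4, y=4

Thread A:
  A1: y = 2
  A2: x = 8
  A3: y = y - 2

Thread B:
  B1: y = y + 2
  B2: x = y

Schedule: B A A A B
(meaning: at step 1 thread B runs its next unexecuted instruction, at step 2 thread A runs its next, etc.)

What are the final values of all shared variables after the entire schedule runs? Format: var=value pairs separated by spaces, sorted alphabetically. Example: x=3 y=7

Answer: x=0 y=0

Derivation:
Step 1: thread B executes B1 (y = y + 2). Shared: x=4 y=6. PCs: A@0 B@1
Step 2: thread A executes A1 (y = 2). Shared: x=4 y=2. PCs: A@1 B@1
Step 3: thread A executes A2 (x = 8). Shared: x=8 y=2. PCs: A@2 B@1
Step 4: thread A executes A3 (y = y - 2). Shared: x=8 y=0. PCs: A@3 B@1
Step 5: thread B executes B2 (x = y). Shared: x=0 y=0. PCs: A@3 B@2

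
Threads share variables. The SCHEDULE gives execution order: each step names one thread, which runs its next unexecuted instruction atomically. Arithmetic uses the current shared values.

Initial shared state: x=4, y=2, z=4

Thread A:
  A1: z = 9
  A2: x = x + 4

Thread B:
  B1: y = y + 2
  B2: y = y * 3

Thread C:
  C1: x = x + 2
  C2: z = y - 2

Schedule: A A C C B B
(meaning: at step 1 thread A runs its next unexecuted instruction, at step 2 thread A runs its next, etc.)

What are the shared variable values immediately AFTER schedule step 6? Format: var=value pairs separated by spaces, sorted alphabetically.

Answer: x=10 y=12 z=0

Derivation:
Step 1: thread A executes A1 (z = 9). Shared: x=4 y=2 z=9. PCs: A@1 B@0 C@0
Step 2: thread A executes A2 (x = x + 4). Shared: x=8 y=2 z=9. PCs: A@2 B@0 C@0
Step 3: thread C executes C1 (x = x + 2). Shared: x=10 y=2 z=9. PCs: A@2 B@0 C@1
Step 4: thread C executes C2 (z = y - 2). Shared: x=10 y=2 z=0. PCs: A@2 B@0 C@2
Step 5: thread B executes B1 (y = y + 2). Shared: x=10 y=4 z=0. PCs: A@2 B@1 C@2
Step 6: thread B executes B2 (y = y * 3). Shared: x=10 y=12 z=0. PCs: A@2 B@2 C@2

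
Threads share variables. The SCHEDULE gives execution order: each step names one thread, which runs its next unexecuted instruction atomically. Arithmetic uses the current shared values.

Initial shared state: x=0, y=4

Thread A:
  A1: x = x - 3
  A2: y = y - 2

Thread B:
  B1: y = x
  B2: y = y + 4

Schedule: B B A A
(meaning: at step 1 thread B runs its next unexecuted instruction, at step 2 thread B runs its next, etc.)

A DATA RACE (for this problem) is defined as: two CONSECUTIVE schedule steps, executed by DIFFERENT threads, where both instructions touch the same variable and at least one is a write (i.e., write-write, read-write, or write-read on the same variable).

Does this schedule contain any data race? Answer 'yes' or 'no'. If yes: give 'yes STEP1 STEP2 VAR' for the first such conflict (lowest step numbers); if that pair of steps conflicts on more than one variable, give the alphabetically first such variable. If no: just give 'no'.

Answer: no

Derivation:
Steps 1,2: same thread (B). No race.
Steps 2,3: B(r=y,w=y) vs A(r=x,w=x). No conflict.
Steps 3,4: same thread (A). No race.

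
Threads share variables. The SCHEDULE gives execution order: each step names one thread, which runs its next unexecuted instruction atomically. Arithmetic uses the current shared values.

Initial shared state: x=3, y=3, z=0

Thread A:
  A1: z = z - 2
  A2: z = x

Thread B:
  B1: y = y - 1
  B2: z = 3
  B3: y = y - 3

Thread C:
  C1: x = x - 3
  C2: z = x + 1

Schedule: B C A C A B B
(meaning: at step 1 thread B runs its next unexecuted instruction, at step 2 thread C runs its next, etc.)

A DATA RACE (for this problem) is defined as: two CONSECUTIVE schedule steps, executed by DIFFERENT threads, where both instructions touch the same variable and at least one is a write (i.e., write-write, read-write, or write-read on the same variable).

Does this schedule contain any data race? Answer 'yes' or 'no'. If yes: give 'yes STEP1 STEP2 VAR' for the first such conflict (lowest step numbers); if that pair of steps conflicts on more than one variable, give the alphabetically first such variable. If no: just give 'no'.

Steps 1,2: B(r=y,w=y) vs C(r=x,w=x). No conflict.
Steps 2,3: C(r=x,w=x) vs A(r=z,w=z). No conflict.
Steps 3,4: A(z = z - 2) vs C(z = x + 1). RACE on z (W-W).
Steps 4,5: C(z = x + 1) vs A(z = x). RACE on z (W-W).
Steps 5,6: A(z = x) vs B(z = 3). RACE on z (W-W).
Steps 6,7: same thread (B). No race.
First conflict at steps 3,4.

Answer: yes 3 4 z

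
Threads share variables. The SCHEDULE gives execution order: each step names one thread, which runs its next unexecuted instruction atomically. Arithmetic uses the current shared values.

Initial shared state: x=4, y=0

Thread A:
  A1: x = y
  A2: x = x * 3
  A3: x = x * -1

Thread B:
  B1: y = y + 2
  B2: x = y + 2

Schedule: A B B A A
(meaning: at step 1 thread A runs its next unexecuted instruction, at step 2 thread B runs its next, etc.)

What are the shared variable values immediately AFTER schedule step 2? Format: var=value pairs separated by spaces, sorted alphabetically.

Answer: x=0 y=2

Derivation:
Step 1: thread A executes A1 (x = y). Shared: x=0 y=0. PCs: A@1 B@0
Step 2: thread B executes B1 (y = y + 2). Shared: x=0 y=2. PCs: A@1 B@1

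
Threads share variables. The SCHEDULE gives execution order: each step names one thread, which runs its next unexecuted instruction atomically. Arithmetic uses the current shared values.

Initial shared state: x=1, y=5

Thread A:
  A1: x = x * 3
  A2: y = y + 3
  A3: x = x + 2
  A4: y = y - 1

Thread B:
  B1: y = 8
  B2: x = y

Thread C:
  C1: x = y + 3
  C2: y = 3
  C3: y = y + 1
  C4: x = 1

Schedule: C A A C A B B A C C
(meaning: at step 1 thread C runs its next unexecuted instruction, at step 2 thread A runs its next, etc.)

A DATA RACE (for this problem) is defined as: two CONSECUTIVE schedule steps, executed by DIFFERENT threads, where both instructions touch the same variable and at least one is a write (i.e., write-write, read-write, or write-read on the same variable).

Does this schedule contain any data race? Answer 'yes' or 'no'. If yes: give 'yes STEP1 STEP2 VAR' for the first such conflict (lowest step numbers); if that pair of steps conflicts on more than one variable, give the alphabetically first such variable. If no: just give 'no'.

Steps 1,2: C(x = y + 3) vs A(x = x * 3). RACE on x (W-W).
Steps 2,3: same thread (A). No race.
Steps 3,4: A(y = y + 3) vs C(y = 3). RACE on y (W-W).
Steps 4,5: C(r=-,w=y) vs A(r=x,w=x). No conflict.
Steps 5,6: A(r=x,w=x) vs B(r=-,w=y). No conflict.
Steps 6,7: same thread (B). No race.
Steps 7,8: B(x = y) vs A(y = y - 1). RACE on y (R-W).
Steps 8,9: A(y = y - 1) vs C(y = y + 1). RACE on y (W-W).
Steps 9,10: same thread (C). No race.
First conflict at steps 1,2.

Answer: yes 1 2 x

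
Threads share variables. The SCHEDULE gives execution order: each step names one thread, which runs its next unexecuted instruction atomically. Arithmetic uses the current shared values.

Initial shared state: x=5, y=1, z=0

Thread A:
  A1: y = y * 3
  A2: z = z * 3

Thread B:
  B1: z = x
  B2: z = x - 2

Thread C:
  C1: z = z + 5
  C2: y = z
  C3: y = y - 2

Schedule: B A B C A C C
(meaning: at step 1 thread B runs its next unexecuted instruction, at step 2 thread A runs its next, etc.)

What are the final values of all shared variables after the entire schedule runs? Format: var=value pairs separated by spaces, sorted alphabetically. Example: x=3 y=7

Step 1: thread B executes B1 (z = x). Shared: x=5 y=1 z=5. PCs: A@0 B@1 C@0
Step 2: thread A executes A1 (y = y * 3). Shared: x=5 y=3 z=5. PCs: A@1 B@1 C@0
Step 3: thread B executes B2 (z = x - 2). Shared: x=5 y=3 z=3. PCs: A@1 B@2 C@0
Step 4: thread C executes C1 (z = z + 5). Shared: x=5 y=3 z=8. PCs: A@1 B@2 C@1
Step 5: thread A executes A2 (z = z * 3). Shared: x=5 y=3 z=24. PCs: A@2 B@2 C@1
Step 6: thread C executes C2 (y = z). Shared: x=5 y=24 z=24. PCs: A@2 B@2 C@2
Step 7: thread C executes C3 (y = y - 2). Shared: x=5 y=22 z=24. PCs: A@2 B@2 C@3

Answer: x=5 y=22 z=24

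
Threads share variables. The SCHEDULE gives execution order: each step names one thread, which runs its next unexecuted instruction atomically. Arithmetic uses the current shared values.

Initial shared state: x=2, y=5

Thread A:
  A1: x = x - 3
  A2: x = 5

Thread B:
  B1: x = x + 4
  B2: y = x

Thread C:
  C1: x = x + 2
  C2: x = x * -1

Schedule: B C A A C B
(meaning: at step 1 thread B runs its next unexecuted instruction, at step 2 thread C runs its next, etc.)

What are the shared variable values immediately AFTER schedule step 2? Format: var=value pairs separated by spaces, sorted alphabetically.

Answer: x=8 y=5

Derivation:
Step 1: thread B executes B1 (x = x + 4). Shared: x=6 y=5. PCs: A@0 B@1 C@0
Step 2: thread C executes C1 (x = x + 2). Shared: x=8 y=5. PCs: A@0 B@1 C@1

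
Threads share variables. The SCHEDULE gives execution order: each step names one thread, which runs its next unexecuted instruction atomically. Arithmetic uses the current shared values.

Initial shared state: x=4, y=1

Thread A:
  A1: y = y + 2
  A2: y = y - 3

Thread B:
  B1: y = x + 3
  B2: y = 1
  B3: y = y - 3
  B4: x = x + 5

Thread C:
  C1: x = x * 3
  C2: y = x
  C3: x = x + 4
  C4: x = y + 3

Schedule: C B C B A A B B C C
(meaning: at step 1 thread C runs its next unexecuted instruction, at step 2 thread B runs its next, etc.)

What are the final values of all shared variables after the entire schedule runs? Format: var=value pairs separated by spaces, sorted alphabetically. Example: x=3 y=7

Step 1: thread C executes C1 (x = x * 3). Shared: x=12 y=1. PCs: A@0 B@0 C@1
Step 2: thread B executes B1 (y = x + 3). Shared: x=12 y=15. PCs: A@0 B@1 C@1
Step 3: thread C executes C2 (y = x). Shared: x=12 y=12. PCs: A@0 B@1 C@2
Step 4: thread B executes B2 (y = 1). Shared: x=12 y=1. PCs: A@0 B@2 C@2
Step 5: thread A executes A1 (y = y + 2). Shared: x=12 y=3. PCs: A@1 B@2 C@2
Step 6: thread A executes A2 (y = y - 3). Shared: x=12 y=0. PCs: A@2 B@2 C@2
Step 7: thread B executes B3 (y = y - 3). Shared: x=12 y=-3. PCs: A@2 B@3 C@2
Step 8: thread B executes B4 (x = x + 5). Shared: x=17 y=-3. PCs: A@2 B@4 C@2
Step 9: thread C executes C3 (x = x + 4). Shared: x=21 y=-3. PCs: A@2 B@4 C@3
Step 10: thread C executes C4 (x = y + 3). Shared: x=0 y=-3. PCs: A@2 B@4 C@4

Answer: x=0 y=-3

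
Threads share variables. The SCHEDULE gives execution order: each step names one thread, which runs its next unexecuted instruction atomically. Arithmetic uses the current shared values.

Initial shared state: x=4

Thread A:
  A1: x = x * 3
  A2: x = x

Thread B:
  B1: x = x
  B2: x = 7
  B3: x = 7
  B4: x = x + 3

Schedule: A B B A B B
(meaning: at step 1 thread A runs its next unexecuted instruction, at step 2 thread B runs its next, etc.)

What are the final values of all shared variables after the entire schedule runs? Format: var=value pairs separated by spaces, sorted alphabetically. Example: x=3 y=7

Answer: x=10

Derivation:
Step 1: thread A executes A1 (x = x * 3). Shared: x=12. PCs: A@1 B@0
Step 2: thread B executes B1 (x = x). Shared: x=12. PCs: A@1 B@1
Step 3: thread B executes B2 (x = 7). Shared: x=7. PCs: A@1 B@2
Step 4: thread A executes A2 (x = x). Shared: x=7. PCs: A@2 B@2
Step 5: thread B executes B3 (x = 7). Shared: x=7. PCs: A@2 B@3
Step 6: thread B executes B4 (x = x + 3). Shared: x=10. PCs: A@2 B@4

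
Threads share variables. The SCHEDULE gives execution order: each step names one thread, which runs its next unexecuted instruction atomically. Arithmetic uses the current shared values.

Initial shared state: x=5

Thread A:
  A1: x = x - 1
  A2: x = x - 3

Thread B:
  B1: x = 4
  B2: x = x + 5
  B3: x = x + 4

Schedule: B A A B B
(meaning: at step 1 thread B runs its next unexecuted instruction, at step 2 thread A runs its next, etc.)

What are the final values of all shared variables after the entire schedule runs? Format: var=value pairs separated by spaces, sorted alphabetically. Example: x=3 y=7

Step 1: thread B executes B1 (x = 4). Shared: x=4. PCs: A@0 B@1
Step 2: thread A executes A1 (x = x - 1). Shared: x=3. PCs: A@1 B@1
Step 3: thread A executes A2 (x = x - 3). Shared: x=0. PCs: A@2 B@1
Step 4: thread B executes B2 (x = x + 5). Shared: x=5. PCs: A@2 B@2
Step 5: thread B executes B3 (x = x + 4). Shared: x=9. PCs: A@2 B@3

Answer: x=9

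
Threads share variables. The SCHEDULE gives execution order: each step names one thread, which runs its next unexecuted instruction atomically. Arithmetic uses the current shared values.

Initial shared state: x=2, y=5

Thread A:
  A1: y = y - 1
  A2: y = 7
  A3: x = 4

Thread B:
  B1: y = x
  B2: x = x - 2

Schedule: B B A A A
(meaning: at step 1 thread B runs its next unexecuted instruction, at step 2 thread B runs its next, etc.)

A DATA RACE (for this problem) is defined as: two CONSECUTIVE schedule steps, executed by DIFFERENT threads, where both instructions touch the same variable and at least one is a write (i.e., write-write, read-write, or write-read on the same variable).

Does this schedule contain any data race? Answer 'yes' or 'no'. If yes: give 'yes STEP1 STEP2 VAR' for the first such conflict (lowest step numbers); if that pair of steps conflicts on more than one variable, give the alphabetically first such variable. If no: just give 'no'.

Answer: no

Derivation:
Steps 1,2: same thread (B). No race.
Steps 2,3: B(r=x,w=x) vs A(r=y,w=y). No conflict.
Steps 3,4: same thread (A). No race.
Steps 4,5: same thread (A). No race.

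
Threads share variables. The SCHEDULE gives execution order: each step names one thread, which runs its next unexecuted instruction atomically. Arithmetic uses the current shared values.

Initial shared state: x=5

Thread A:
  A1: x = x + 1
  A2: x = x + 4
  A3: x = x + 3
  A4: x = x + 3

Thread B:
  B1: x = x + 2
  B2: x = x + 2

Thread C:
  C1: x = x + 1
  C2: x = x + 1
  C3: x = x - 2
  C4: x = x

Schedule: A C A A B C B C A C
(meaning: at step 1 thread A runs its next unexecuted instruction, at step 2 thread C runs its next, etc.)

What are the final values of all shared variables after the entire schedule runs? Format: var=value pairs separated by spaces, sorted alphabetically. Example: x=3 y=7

Answer: x=20

Derivation:
Step 1: thread A executes A1 (x = x + 1). Shared: x=6. PCs: A@1 B@0 C@0
Step 2: thread C executes C1 (x = x + 1). Shared: x=7. PCs: A@1 B@0 C@1
Step 3: thread A executes A2 (x = x + 4). Shared: x=11. PCs: A@2 B@0 C@1
Step 4: thread A executes A3 (x = x + 3). Shared: x=14. PCs: A@3 B@0 C@1
Step 5: thread B executes B1 (x = x + 2). Shared: x=16. PCs: A@3 B@1 C@1
Step 6: thread C executes C2 (x = x + 1). Shared: x=17. PCs: A@3 B@1 C@2
Step 7: thread B executes B2 (x = x + 2). Shared: x=19. PCs: A@3 B@2 C@2
Step 8: thread C executes C3 (x = x - 2). Shared: x=17. PCs: A@3 B@2 C@3
Step 9: thread A executes A4 (x = x + 3). Shared: x=20. PCs: A@4 B@2 C@3
Step 10: thread C executes C4 (x = x). Shared: x=20. PCs: A@4 B@2 C@4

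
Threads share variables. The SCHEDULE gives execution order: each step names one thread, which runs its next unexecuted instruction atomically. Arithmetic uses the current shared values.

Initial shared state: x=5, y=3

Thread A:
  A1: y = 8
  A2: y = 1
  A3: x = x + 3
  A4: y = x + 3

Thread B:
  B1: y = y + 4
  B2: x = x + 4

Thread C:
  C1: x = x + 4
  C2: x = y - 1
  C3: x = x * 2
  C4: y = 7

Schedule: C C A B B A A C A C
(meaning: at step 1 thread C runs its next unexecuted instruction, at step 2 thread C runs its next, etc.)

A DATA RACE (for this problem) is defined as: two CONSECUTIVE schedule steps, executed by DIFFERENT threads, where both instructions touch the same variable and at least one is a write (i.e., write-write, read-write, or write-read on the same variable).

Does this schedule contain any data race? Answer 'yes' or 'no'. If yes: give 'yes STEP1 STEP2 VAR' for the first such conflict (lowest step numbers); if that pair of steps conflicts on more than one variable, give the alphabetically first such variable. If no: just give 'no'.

Steps 1,2: same thread (C). No race.
Steps 2,3: C(x = y - 1) vs A(y = 8). RACE on y (R-W).
Steps 3,4: A(y = 8) vs B(y = y + 4). RACE on y (W-W).
Steps 4,5: same thread (B). No race.
Steps 5,6: B(r=x,w=x) vs A(r=-,w=y). No conflict.
Steps 6,7: same thread (A). No race.
Steps 7,8: A(x = x + 3) vs C(x = x * 2). RACE on x (W-W).
Steps 8,9: C(x = x * 2) vs A(y = x + 3). RACE on x (W-R).
Steps 9,10: A(y = x + 3) vs C(y = 7). RACE on y (W-W).
First conflict at steps 2,3.

Answer: yes 2 3 y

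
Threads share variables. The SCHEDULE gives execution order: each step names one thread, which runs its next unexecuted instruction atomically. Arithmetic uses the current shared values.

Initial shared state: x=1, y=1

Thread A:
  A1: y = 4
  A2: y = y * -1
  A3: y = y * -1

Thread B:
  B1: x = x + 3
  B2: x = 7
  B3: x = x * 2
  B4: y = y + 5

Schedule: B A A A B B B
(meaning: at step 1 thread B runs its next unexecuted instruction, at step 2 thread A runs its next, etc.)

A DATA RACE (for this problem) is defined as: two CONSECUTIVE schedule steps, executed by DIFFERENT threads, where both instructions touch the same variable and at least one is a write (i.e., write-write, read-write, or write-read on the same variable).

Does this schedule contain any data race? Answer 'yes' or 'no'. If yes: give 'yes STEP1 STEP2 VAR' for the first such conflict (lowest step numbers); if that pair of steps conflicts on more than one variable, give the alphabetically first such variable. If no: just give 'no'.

Answer: no

Derivation:
Steps 1,2: B(r=x,w=x) vs A(r=-,w=y). No conflict.
Steps 2,3: same thread (A). No race.
Steps 3,4: same thread (A). No race.
Steps 4,5: A(r=y,w=y) vs B(r=-,w=x). No conflict.
Steps 5,6: same thread (B). No race.
Steps 6,7: same thread (B). No race.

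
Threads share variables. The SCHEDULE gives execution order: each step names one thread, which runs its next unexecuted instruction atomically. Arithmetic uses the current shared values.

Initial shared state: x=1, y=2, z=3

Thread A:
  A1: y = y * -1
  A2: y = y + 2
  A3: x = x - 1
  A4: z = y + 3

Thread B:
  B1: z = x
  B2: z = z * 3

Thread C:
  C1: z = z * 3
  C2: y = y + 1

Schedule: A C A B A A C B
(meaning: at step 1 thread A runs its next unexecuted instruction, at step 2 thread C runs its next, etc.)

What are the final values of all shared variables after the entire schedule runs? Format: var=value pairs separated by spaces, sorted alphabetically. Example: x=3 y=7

Answer: x=0 y=1 z=9

Derivation:
Step 1: thread A executes A1 (y = y * -1). Shared: x=1 y=-2 z=3. PCs: A@1 B@0 C@0
Step 2: thread C executes C1 (z = z * 3). Shared: x=1 y=-2 z=9. PCs: A@1 B@0 C@1
Step 3: thread A executes A2 (y = y + 2). Shared: x=1 y=0 z=9. PCs: A@2 B@0 C@1
Step 4: thread B executes B1 (z = x). Shared: x=1 y=0 z=1. PCs: A@2 B@1 C@1
Step 5: thread A executes A3 (x = x - 1). Shared: x=0 y=0 z=1. PCs: A@3 B@1 C@1
Step 6: thread A executes A4 (z = y + 3). Shared: x=0 y=0 z=3. PCs: A@4 B@1 C@1
Step 7: thread C executes C2 (y = y + 1). Shared: x=0 y=1 z=3. PCs: A@4 B@1 C@2
Step 8: thread B executes B2 (z = z * 3). Shared: x=0 y=1 z=9. PCs: A@4 B@2 C@2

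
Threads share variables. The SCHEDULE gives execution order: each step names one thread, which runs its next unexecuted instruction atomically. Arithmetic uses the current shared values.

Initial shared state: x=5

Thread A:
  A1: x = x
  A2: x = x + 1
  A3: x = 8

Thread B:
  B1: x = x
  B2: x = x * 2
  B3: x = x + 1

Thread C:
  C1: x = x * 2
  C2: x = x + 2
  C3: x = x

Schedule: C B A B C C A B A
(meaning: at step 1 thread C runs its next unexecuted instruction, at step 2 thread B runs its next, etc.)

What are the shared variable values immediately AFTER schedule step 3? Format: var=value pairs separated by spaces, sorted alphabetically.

Step 1: thread C executes C1 (x = x * 2). Shared: x=10. PCs: A@0 B@0 C@1
Step 2: thread B executes B1 (x = x). Shared: x=10. PCs: A@0 B@1 C@1
Step 3: thread A executes A1 (x = x). Shared: x=10. PCs: A@1 B@1 C@1

Answer: x=10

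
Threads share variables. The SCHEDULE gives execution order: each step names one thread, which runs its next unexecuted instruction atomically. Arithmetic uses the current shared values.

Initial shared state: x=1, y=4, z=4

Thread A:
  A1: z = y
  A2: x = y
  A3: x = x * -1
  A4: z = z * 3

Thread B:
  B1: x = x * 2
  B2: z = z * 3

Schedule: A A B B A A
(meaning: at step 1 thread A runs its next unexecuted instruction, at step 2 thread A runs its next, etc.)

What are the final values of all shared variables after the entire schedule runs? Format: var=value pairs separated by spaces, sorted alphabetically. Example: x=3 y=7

Step 1: thread A executes A1 (z = y). Shared: x=1 y=4 z=4. PCs: A@1 B@0
Step 2: thread A executes A2 (x = y). Shared: x=4 y=4 z=4. PCs: A@2 B@0
Step 3: thread B executes B1 (x = x * 2). Shared: x=8 y=4 z=4. PCs: A@2 B@1
Step 4: thread B executes B2 (z = z * 3). Shared: x=8 y=4 z=12. PCs: A@2 B@2
Step 5: thread A executes A3 (x = x * -1). Shared: x=-8 y=4 z=12. PCs: A@3 B@2
Step 6: thread A executes A4 (z = z * 3). Shared: x=-8 y=4 z=36. PCs: A@4 B@2

Answer: x=-8 y=4 z=36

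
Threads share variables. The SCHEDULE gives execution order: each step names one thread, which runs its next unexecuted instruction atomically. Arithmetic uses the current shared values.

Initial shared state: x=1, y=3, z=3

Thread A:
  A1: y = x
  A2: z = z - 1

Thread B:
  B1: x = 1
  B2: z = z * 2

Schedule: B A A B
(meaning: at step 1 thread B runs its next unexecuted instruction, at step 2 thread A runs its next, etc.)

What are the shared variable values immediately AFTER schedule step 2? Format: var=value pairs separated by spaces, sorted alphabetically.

Step 1: thread B executes B1 (x = 1). Shared: x=1 y=3 z=3. PCs: A@0 B@1
Step 2: thread A executes A1 (y = x). Shared: x=1 y=1 z=3. PCs: A@1 B@1

Answer: x=1 y=1 z=3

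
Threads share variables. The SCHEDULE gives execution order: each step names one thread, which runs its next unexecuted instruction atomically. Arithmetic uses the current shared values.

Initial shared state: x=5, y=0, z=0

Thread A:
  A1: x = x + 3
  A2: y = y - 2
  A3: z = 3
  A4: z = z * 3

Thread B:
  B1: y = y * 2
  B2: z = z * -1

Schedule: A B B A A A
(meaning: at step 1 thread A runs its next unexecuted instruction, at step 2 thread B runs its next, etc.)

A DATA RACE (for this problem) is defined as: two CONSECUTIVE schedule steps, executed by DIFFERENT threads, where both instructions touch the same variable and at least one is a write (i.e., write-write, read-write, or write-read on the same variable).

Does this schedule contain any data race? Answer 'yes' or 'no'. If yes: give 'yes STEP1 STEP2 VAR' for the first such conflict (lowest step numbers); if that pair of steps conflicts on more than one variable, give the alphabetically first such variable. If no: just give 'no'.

Steps 1,2: A(r=x,w=x) vs B(r=y,w=y). No conflict.
Steps 2,3: same thread (B). No race.
Steps 3,4: B(r=z,w=z) vs A(r=y,w=y). No conflict.
Steps 4,5: same thread (A). No race.
Steps 5,6: same thread (A). No race.

Answer: no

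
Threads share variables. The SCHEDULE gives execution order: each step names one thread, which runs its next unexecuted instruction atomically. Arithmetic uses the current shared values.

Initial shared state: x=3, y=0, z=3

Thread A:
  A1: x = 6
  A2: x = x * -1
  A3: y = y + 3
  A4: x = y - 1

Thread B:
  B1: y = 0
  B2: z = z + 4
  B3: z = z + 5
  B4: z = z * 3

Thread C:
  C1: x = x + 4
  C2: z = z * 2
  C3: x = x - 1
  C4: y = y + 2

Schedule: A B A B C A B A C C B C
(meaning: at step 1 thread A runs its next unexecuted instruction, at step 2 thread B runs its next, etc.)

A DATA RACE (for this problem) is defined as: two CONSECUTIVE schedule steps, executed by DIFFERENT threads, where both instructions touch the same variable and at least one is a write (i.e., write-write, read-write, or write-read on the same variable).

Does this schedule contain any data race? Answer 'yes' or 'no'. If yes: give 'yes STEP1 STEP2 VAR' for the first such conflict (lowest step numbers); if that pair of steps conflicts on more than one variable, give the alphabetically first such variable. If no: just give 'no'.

Answer: no

Derivation:
Steps 1,2: A(r=-,w=x) vs B(r=-,w=y). No conflict.
Steps 2,3: B(r=-,w=y) vs A(r=x,w=x). No conflict.
Steps 3,4: A(r=x,w=x) vs B(r=z,w=z). No conflict.
Steps 4,5: B(r=z,w=z) vs C(r=x,w=x). No conflict.
Steps 5,6: C(r=x,w=x) vs A(r=y,w=y). No conflict.
Steps 6,7: A(r=y,w=y) vs B(r=z,w=z). No conflict.
Steps 7,8: B(r=z,w=z) vs A(r=y,w=x). No conflict.
Steps 8,9: A(r=y,w=x) vs C(r=z,w=z). No conflict.
Steps 9,10: same thread (C). No race.
Steps 10,11: C(r=x,w=x) vs B(r=z,w=z). No conflict.
Steps 11,12: B(r=z,w=z) vs C(r=y,w=y). No conflict.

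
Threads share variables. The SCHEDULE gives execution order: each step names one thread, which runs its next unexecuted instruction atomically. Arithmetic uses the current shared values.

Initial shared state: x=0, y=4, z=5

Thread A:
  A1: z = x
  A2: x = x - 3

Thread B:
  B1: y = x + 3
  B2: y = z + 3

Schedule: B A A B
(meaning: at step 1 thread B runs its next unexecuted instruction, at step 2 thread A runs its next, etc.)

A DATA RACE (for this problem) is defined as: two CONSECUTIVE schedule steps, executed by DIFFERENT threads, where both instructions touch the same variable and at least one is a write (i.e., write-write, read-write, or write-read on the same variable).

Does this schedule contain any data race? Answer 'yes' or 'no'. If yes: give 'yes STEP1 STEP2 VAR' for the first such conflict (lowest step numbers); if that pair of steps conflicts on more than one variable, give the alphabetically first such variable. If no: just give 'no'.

Steps 1,2: B(r=x,w=y) vs A(r=x,w=z). No conflict.
Steps 2,3: same thread (A). No race.
Steps 3,4: A(r=x,w=x) vs B(r=z,w=y). No conflict.

Answer: no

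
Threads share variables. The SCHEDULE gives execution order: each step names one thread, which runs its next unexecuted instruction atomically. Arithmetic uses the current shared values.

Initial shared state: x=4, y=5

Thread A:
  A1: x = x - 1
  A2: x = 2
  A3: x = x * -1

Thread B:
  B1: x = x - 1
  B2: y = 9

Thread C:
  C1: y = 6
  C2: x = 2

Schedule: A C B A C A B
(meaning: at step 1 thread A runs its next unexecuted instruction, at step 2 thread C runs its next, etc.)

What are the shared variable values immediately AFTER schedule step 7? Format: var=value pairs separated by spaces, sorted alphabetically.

Answer: x=-2 y=9

Derivation:
Step 1: thread A executes A1 (x = x - 1). Shared: x=3 y=5. PCs: A@1 B@0 C@0
Step 2: thread C executes C1 (y = 6). Shared: x=3 y=6. PCs: A@1 B@0 C@1
Step 3: thread B executes B1 (x = x - 1). Shared: x=2 y=6. PCs: A@1 B@1 C@1
Step 4: thread A executes A2 (x = 2). Shared: x=2 y=6. PCs: A@2 B@1 C@1
Step 5: thread C executes C2 (x = 2). Shared: x=2 y=6. PCs: A@2 B@1 C@2
Step 6: thread A executes A3 (x = x * -1). Shared: x=-2 y=6. PCs: A@3 B@1 C@2
Step 7: thread B executes B2 (y = 9). Shared: x=-2 y=9. PCs: A@3 B@2 C@2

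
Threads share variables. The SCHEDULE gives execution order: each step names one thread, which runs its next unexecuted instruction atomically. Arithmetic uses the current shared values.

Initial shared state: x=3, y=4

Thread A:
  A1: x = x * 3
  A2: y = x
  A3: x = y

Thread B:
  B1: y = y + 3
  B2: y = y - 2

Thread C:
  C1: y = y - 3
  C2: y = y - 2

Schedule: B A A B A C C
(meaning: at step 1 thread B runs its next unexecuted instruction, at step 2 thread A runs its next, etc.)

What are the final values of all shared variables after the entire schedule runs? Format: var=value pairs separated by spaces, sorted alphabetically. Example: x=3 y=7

Step 1: thread B executes B1 (y = y + 3). Shared: x=3 y=7. PCs: A@0 B@1 C@0
Step 2: thread A executes A1 (x = x * 3). Shared: x=9 y=7. PCs: A@1 B@1 C@0
Step 3: thread A executes A2 (y = x). Shared: x=9 y=9. PCs: A@2 B@1 C@0
Step 4: thread B executes B2 (y = y - 2). Shared: x=9 y=7. PCs: A@2 B@2 C@0
Step 5: thread A executes A3 (x = y). Shared: x=7 y=7. PCs: A@3 B@2 C@0
Step 6: thread C executes C1 (y = y - 3). Shared: x=7 y=4. PCs: A@3 B@2 C@1
Step 7: thread C executes C2 (y = y - 2). Shared: x=7 y=2. PCs: A@3 B@2 C@2

Answer: x=7 y=2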